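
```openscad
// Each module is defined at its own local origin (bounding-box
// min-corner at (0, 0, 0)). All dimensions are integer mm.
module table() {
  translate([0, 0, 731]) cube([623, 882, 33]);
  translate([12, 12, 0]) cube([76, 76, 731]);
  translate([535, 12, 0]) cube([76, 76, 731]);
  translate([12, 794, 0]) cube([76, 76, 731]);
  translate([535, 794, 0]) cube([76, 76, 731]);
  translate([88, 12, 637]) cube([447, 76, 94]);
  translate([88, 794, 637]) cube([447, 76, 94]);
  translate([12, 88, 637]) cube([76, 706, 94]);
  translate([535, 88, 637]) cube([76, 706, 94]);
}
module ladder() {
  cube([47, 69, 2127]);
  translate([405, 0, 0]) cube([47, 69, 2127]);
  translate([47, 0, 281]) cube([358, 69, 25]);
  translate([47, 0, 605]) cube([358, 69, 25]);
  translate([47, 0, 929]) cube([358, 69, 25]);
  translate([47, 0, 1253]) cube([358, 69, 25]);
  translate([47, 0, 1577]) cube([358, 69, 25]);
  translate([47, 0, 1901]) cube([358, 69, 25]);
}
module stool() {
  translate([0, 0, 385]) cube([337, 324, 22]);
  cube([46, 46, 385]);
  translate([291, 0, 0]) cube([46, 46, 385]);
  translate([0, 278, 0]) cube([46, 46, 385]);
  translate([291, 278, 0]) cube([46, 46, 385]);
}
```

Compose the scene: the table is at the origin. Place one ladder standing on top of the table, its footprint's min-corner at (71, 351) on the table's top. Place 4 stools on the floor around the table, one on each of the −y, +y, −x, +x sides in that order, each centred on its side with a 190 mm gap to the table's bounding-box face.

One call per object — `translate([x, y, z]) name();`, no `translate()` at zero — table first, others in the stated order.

table();
translate([71, 351, 764]) ladder();
translate([143, -514, 0]) stool();
translate([143, 1072, 0]) stool();
translate([-527, 279, 0]) stool();
translate([813, 279, 0]) stool();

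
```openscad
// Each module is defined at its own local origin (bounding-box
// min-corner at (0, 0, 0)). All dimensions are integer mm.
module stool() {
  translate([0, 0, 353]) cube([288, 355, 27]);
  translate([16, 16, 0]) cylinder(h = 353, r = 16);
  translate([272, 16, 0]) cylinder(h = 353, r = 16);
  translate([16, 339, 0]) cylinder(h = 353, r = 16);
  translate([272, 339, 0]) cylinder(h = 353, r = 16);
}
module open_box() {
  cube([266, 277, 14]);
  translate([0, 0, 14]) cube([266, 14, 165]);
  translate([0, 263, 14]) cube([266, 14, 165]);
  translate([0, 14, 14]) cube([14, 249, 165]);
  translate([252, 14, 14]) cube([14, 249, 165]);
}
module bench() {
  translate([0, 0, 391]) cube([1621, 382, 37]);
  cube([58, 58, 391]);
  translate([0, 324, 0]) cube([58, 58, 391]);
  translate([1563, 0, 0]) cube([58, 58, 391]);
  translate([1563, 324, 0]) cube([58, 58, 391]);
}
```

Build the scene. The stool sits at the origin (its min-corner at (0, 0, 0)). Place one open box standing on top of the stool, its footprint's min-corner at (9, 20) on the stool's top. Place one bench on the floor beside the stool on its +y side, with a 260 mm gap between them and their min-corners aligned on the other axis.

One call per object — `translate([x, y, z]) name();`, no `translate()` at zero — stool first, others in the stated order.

stool();
translate([9, 20, 380]) open_box();
translate([0, 615, 0]) bench();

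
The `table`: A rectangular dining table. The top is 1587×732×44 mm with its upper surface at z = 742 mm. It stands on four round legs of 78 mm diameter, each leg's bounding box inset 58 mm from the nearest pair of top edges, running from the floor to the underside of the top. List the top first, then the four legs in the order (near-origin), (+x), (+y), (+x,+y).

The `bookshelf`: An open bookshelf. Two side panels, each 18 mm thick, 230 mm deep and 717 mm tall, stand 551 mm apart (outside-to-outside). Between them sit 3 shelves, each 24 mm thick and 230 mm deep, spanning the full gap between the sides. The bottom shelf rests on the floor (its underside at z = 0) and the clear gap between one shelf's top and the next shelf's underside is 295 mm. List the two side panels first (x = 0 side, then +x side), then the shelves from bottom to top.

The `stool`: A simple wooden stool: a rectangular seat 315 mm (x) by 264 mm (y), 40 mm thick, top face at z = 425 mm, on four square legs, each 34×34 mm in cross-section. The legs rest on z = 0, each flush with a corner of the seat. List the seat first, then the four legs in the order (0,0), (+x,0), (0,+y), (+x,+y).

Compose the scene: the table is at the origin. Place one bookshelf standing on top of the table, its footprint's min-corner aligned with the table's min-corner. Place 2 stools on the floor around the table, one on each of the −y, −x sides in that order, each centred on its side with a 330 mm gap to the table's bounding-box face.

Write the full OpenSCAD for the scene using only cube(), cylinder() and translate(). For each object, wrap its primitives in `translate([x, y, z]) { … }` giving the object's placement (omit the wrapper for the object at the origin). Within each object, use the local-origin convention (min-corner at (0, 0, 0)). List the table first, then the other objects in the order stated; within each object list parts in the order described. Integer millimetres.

translate([0, 0, 698]) cube([1587, 732, 44]);
translate([97, 97, 0]) cylinder(h = 698, r = 39);
translate([1490, 97, 0]) cylinder(h = 698, r = 39);
translate([97, 635, 0]) cylinder(h = 698, r = 39);
translate([1490, 635, 0]) cylinder(h = 698, r = 39);
translate([0, 0, 742]) {
  cube([18, 230, 717]);
  translate([533, 0, 0]) cube([18, 230, 717]);
  translate([18, 0, 0]) cube([515, 230, 24]);
  translate([18, 0, 319]) cube([515, 230, 24]);
  translate([18, 0, 638]) cube([515, 230, 24]);
}
translate([636, -594, 0]) {
  translate([0, 0, 385]) cube([315, 264, 40]);
  cube([34, 34, 385]);
  translate([281, 0, 0]) cube([34, 34, 385]);
  translate([0, 230, 0]) cube([34, 34, 385]);
  translate([281, 230, 0]) cube([34, 34, 385]);
}
translate([-645, 234, 0]) {
  translate([0, 0, 385]) cube([315, 264, 40]);
  cube([34, 34, 385]);
  translate([281, 0, 0]) cube([34, 34, 385]);
  translate([0, 230, 0]) cube([34, 34, 385]);
  translate([281, 230, 0]) cube([34, 34, 385]);
}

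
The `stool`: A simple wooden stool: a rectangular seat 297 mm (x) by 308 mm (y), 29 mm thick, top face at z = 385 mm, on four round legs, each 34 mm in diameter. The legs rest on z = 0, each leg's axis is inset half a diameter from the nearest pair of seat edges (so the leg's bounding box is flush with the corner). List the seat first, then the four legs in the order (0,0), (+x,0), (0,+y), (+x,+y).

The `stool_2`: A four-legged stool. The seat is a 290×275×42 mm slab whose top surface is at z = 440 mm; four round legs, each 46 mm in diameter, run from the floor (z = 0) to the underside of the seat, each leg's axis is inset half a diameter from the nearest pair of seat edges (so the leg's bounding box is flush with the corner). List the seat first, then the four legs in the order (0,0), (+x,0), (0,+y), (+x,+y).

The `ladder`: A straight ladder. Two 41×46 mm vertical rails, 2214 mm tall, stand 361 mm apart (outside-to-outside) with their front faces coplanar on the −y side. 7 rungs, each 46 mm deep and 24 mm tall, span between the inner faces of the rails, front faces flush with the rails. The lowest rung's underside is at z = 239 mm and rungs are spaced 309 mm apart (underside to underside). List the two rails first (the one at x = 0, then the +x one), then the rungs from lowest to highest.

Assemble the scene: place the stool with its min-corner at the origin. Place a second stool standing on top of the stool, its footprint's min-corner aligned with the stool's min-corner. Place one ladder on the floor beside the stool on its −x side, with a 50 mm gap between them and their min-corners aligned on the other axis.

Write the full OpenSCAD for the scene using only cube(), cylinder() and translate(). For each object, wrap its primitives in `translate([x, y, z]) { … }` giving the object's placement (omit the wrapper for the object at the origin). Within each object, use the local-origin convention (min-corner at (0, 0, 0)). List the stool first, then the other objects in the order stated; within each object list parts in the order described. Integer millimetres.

translate([0, 0, 356]) cube([297, 308, 29]);
translate([17, 17, 0]) cylinder(h = 356, r = 17);
translate([280, 17, 0]) cylinder(h = 356, r = 17);
translate([17, 291, 0]) cylinder(h = 356, r = 17);
translate([280, 291, 0]) cylinder(h = 356, r = 17);
translate([0, 0, 385]) {
  translate([0, 0, 398]) cube([290, 275, 42]);
  translate([23, 23, 0]) cylinder(h = 398, r = 23);
  translate([267, 23, 0]) cylinder(h = 398, r = 23);
  translate([23, 252, 0]) cylinder(h = 398, r = 23);
  translate([267, 252, 0]) cylinder(h = 398, r = 23);
}
translate([-411, 0, 0]) {
  cube([41, 46, 2214]);
  translate([320, 0, 0]) cube([41, 46, 2214]);
  translate([41, 0, 239]) cube([279, 46, 24]);
  translate([41, 0, 548]) cube([279, 46, 24]);
  translate([41, 0, 857]) cube([279, 46, 24]);
  translate([41, 0, 1166]) cube([279, 46, 24]);
  translate([41, 0, 1475]) cube([279, 46, 24]);
  translate([41, 0, 1784]) cube([279, 46, 24]);
  translate([41, 0, 2093]) cube([279, 46, 24]);
}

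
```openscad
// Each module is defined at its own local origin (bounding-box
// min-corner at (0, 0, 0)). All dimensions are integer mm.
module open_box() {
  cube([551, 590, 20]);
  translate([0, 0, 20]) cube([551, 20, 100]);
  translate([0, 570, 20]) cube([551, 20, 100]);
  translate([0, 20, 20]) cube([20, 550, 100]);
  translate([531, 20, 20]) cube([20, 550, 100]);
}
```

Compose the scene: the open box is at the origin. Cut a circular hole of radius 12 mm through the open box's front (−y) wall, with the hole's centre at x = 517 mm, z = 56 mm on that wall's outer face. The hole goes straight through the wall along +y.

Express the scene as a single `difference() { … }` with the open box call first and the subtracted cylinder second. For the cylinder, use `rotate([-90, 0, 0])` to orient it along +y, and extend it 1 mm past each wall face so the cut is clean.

difference() {
  open_box();
  translate([517, -1, 56]) rotate([-90, 0, 0]) cylinder(h = 22, r = 12);
}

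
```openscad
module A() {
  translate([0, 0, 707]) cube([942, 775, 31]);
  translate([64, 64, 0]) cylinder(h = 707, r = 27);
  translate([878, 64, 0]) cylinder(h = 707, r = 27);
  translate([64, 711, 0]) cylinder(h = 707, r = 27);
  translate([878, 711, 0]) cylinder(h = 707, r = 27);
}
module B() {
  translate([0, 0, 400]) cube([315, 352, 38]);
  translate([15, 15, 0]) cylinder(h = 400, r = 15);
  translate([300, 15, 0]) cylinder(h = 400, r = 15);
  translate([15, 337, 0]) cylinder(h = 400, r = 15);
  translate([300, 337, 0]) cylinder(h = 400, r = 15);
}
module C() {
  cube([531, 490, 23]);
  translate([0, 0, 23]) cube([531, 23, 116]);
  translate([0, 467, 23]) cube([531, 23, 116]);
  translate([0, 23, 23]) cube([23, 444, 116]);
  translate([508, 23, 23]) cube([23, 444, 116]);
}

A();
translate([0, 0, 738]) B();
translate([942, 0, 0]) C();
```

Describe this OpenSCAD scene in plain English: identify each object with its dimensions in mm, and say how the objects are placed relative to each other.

A is a table: top 942 mm (x) × 775 mm (y), 31 mm thick, upper face at z = 738 mm, on four round legs of 54 mm diameter, each leg's bounding box inset 37 mm from the nearest pair of top edges, running from z = 0 to the bottom of the top.

B is a four-legged stool. The seat is a 315×352×38 mm slab whose top surface is at z = 438 mm; four round legs, each 30 mm in diameter, run from the floor (z = 0) to the underside of the seat, each leg's axis is inset half a diameter from the nearest pair of seat edges (so the leg's bounding box is flush with the corner).

C is an open storage box with external size 531×490×139 mm and wall thickness 23 mm (the base is also 23 mm thick). The base covers the whole footprint; the four walls stand on the base, with the y-facing walls full-width and the x-facing walls fitting between their inner faces.

The stool is on top of the table. The open box is against the table's +x side, with their −y faces flush.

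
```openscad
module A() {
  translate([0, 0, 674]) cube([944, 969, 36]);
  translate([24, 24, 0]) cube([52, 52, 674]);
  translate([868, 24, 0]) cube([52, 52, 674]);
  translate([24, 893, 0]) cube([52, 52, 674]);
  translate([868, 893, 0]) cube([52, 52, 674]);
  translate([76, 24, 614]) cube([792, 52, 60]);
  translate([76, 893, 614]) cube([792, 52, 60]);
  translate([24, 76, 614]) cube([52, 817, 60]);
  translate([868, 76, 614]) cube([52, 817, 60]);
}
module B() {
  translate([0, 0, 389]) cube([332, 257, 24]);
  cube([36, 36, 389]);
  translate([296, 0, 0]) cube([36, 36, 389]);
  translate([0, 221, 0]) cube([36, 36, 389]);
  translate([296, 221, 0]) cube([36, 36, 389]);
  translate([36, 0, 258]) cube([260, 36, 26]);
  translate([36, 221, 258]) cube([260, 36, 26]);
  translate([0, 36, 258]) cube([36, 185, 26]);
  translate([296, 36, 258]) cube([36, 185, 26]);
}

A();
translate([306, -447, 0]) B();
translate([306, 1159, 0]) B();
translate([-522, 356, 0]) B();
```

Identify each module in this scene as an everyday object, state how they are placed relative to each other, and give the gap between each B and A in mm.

A is a table. B is a stool. Three stools sit around the table at the −y, +y, −x sides. The gap between each stool and the table is 190 mm.

Each stool's nearest face is 190 mm from the table's bounding box.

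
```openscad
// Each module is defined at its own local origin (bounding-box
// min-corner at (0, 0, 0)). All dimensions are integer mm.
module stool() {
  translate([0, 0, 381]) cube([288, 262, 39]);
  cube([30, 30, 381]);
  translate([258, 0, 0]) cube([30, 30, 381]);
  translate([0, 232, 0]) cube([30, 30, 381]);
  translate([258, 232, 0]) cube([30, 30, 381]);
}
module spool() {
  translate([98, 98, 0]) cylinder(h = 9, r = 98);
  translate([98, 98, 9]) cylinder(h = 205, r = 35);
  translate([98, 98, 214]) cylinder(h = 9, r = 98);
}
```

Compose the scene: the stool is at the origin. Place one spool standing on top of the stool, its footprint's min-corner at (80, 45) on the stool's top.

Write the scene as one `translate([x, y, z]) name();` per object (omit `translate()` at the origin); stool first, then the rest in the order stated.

stool();
translate([80, 45, 420]) spool();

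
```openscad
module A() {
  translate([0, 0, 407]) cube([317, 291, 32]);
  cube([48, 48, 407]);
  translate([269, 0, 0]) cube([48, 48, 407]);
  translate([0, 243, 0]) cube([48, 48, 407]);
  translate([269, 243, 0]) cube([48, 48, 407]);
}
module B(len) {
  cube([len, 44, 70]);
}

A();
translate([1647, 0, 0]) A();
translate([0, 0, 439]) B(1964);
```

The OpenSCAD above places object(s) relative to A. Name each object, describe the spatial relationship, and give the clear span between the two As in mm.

Second stool starts at x = 1647; first ends at x = 317; clear span = 1647 − 317 = 1330 mm.

A is a stool. B is a beam. A beam spans the tops of two stools. The clear span between the two stools is 1330 mm.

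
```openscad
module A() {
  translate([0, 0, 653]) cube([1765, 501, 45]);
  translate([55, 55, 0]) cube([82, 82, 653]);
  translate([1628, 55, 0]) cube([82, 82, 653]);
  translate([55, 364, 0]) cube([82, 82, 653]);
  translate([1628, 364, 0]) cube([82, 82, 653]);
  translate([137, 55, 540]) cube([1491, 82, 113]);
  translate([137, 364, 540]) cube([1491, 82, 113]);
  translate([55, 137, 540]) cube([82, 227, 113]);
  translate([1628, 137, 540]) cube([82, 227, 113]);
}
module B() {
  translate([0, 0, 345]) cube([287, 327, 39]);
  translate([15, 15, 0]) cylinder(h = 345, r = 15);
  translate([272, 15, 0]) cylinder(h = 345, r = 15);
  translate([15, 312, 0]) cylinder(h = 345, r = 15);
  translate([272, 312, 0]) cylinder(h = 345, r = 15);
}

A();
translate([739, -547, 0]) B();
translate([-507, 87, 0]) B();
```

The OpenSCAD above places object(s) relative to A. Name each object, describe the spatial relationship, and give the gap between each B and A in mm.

A is a table. B is a stool. Two stools sit around the table at the −y, −x sides. The gap between each stool and the table is 220 mm.

Each stool's nearest face is 220 mm from the table's bounding box.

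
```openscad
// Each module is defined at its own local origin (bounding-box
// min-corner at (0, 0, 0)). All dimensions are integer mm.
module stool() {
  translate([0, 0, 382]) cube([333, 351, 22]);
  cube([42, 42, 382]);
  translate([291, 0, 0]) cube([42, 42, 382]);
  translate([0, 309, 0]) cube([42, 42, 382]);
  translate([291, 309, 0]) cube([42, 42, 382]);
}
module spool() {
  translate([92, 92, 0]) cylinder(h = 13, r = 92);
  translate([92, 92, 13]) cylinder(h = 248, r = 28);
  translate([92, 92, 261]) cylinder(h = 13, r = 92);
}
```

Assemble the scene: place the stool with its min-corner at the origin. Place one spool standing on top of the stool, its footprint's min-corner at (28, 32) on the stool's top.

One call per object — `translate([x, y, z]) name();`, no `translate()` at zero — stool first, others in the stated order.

stool();
translate([28, 32, 404]) spool();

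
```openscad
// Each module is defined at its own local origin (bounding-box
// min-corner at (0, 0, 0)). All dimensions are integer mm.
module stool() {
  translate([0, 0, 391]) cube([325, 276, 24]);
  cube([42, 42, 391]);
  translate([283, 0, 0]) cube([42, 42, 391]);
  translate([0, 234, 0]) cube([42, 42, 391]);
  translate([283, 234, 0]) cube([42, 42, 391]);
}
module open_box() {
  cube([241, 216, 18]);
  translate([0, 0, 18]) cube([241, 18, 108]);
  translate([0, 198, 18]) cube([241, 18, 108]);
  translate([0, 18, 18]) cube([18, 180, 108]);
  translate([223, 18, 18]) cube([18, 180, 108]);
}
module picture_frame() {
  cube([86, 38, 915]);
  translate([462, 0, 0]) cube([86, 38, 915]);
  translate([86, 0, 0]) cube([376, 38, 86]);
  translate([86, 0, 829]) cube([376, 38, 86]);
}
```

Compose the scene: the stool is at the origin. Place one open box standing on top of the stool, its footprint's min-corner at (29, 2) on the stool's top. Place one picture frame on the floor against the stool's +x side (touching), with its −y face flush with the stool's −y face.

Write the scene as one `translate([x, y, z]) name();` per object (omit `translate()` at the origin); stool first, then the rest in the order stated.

stool();
translate([29, 2, 415]) open_box();
translate([325, 0, 0]) picture_frame();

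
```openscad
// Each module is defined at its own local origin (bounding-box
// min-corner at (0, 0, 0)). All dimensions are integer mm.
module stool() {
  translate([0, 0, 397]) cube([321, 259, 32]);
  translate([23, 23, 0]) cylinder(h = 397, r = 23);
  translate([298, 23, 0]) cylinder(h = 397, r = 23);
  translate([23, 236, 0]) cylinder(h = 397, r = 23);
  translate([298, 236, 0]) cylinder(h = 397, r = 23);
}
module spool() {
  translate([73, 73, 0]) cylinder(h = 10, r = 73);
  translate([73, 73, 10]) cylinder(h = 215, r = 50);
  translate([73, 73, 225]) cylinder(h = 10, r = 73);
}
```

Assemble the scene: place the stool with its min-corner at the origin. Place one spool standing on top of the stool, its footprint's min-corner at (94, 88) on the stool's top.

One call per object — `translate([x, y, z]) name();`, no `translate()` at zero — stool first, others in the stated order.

stool();
translate([94, 88, 429]) spool();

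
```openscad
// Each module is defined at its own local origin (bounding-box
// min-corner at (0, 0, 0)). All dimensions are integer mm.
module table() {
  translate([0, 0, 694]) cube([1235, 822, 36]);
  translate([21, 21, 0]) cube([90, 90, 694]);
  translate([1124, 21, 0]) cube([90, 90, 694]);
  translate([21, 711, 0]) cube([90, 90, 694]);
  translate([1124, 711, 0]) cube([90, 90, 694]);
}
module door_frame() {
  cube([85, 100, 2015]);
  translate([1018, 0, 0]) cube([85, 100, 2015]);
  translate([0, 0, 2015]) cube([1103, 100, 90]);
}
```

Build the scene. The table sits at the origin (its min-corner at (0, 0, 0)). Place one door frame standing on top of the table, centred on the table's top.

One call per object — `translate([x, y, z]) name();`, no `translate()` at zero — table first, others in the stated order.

table();
translate([66, 361, 730]) door_frame();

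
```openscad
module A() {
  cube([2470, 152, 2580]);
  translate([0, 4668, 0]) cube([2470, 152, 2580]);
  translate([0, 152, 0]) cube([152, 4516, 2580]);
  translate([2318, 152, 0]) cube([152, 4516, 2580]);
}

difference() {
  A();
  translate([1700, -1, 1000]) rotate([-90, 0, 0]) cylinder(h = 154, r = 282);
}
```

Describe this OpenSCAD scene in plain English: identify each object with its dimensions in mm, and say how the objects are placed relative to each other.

A is the wall frame of a small rectangular building: four walls, each 2580 mm tall and 152 mm thick, enclosing a footprint 2470 mm (x) by 4820 mm (y) outside-to-outside, with no floor or roof. The front and back walls (the −y and +y sides) span the full width; the two side walls fit between them.

The house frame has a circular hole of radius 282 mm through its front wall, centred at (x = 1700, z = 1000).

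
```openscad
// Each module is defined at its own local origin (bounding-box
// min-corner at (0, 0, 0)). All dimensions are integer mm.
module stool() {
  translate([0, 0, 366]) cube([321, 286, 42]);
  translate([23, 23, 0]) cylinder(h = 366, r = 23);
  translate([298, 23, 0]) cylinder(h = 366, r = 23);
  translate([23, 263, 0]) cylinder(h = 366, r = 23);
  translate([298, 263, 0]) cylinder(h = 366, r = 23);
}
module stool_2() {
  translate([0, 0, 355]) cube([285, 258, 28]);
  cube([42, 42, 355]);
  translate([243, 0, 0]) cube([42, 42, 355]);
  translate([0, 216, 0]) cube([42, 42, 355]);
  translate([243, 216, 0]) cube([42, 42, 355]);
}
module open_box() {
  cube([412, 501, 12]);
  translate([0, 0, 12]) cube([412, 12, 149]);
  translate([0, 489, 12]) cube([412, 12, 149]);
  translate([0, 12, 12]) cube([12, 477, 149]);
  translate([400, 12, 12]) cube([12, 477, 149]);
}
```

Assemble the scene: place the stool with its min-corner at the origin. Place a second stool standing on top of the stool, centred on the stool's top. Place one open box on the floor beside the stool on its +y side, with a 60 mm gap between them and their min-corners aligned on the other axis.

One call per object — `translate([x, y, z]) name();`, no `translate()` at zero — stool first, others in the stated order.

stool();
translate([18, 14, 408]) stool_2();
translate([0, 346, 0]) open_box();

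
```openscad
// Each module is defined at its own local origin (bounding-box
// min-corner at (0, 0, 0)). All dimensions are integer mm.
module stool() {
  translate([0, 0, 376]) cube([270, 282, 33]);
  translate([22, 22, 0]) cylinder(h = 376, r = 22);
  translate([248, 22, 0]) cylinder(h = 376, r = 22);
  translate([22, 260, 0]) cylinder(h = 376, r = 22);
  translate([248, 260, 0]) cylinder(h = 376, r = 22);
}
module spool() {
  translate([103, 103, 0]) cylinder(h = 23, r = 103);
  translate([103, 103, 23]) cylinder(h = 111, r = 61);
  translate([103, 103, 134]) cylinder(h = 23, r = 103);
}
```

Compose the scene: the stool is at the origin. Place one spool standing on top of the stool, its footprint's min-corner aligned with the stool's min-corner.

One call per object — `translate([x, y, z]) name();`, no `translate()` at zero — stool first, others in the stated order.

stool();
translate([0, 0, 409]) spool();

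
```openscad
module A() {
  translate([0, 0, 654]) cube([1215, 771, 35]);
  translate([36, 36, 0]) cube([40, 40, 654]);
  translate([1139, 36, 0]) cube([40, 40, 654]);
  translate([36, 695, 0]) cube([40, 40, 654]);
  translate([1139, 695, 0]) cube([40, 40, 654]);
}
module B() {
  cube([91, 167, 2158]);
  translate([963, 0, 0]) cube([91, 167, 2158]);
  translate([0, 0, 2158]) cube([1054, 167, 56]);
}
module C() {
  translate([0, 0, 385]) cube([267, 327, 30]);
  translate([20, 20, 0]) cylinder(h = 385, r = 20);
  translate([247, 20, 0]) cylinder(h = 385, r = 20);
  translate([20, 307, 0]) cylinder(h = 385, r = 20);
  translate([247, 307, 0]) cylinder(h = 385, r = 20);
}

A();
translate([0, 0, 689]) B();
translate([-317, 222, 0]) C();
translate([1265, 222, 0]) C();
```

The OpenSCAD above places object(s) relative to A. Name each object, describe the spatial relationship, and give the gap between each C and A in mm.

A is a table. B is a door frame. C is a stool. The door frame is on top of the table. Two stools sit around the table at the −x, +x sides. The gap between each stool and the table is 50 mm.

Each stool's nearest face is 50 mm from the table's bounding box.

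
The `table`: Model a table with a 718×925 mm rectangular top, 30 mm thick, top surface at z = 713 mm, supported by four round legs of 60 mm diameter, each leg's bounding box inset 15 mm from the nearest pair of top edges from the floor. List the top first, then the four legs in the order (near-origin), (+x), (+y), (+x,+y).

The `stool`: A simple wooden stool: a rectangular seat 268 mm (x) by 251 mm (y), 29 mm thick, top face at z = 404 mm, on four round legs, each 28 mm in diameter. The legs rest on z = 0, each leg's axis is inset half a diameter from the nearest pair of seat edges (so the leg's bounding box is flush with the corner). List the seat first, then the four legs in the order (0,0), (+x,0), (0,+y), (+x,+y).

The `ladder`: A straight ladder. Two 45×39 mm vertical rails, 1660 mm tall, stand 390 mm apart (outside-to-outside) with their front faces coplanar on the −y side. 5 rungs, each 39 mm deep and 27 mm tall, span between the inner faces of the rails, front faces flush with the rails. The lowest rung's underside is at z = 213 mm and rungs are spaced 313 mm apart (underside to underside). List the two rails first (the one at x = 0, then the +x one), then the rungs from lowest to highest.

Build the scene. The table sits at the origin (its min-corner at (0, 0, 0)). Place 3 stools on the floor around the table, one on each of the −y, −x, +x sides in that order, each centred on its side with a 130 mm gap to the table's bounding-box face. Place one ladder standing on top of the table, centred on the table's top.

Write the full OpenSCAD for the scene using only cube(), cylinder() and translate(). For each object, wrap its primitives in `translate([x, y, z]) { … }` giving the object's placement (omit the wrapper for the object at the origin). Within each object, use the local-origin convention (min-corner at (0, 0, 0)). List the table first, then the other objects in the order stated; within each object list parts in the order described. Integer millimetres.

translate([0, 0, 683]) cube([718, 925, 30]);
translate([45, 45, 0]) cylinder(h = 683, r = 30);
translate([673, 45, 0]) cylinder(h = 683, r = 30);
translate([45, 880, 0]) cylinder(h = 683, r = 30);
translate([673, 880, 0]) cylinder(h = 683, r = 30);
translate([225, -381, 0]) {
  translate([0, 0, 375]) cube([268, 251, 29]);
  translate([14, 14, 0]) cylinder(h = 375, r = 14);
  translate([254, 14, 0]) cylinder(h = 375, r = 14);
  translate([14, 237, 0]) cylinder(h = 375, r = 14);
  translate([254, 237, 0]) cylinder(h = 375, r = 14);
}
translate([-398, 337, 0]) {
  translate([0, 0, 375]) cube([268, 251, 29]);
  translate([14, 14, 0]) cylinder(h = 375, r = 14);
  translate([254, 14, 0]) cylinder(h = 375, r = 14);
  translate([14, 237, 0]) cylinder(h = 375, r = 14);
  translate([254, 237, 0]) cylinder(h = 375, r = 14);
}
translate([848, 337, 0]) {
  translate([0, 0, 375]) cube([268, 251, 29]);
  translate([14, 14, 0]) cylinder(h = 375, r = 14);
  translate([254, 14, 0]) cylinder(h = 375, r = 14);
  translate([14, 237, 0]) cylinder(h = 375, r = 14);
  translate([254, 237, 0]) cylinder(h = 375, r = 14);
}
translate([164, 443, 713]) {
  cube([45, 39, 1660]);
  translate([345, 0, 0]) cube([45, 39, 1660]);
  translate([45, 0, 213]) cube([300, 39, 27]);
  translate([45, 0, 526]) cube([300, 39, 27]);
  translate([45, 0, 839]) cube([300, 39, 27]);
  translate([45, 0, 1152]) cube([300, 39, 27]);
  translate([45, 0, 1465]) cube([300, 39, 27]);
}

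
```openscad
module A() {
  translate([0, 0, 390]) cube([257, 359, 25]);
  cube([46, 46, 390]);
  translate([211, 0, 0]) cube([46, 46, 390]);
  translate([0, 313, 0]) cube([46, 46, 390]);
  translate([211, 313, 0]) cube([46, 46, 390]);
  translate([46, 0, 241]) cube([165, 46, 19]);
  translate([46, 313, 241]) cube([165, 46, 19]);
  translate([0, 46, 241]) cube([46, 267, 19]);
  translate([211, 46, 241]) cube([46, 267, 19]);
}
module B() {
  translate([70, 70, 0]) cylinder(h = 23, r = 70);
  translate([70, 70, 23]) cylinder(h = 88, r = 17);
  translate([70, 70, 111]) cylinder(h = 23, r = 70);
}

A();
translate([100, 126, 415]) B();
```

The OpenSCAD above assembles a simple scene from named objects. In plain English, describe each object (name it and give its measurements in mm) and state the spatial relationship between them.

A is a four-legged stool. The seat is a 257×359×25 mm slab whose top surface is at z = 415 mm; four square legs, each 46×46 mm in cross-section, run from the floor (z = 0) to the underside of the seat, each flush with a corner of the seat. Four stretchers, 46 mm wide and 19 mm tall, connect adjacent legs with their undersides at z = 241 mm, each running between the inner faces of the legs it joins and aligned with the legs' outer faces on the other axis.

B is a spool: two coaxial disc flanges of radius 70 mm and thickness 23 mm, joined by a core cylinder of radius 17 mm and height 88 mm. The lower flange rests on z = 0 and the three cylinders share a vertical axis.

The spool is on top of the stool.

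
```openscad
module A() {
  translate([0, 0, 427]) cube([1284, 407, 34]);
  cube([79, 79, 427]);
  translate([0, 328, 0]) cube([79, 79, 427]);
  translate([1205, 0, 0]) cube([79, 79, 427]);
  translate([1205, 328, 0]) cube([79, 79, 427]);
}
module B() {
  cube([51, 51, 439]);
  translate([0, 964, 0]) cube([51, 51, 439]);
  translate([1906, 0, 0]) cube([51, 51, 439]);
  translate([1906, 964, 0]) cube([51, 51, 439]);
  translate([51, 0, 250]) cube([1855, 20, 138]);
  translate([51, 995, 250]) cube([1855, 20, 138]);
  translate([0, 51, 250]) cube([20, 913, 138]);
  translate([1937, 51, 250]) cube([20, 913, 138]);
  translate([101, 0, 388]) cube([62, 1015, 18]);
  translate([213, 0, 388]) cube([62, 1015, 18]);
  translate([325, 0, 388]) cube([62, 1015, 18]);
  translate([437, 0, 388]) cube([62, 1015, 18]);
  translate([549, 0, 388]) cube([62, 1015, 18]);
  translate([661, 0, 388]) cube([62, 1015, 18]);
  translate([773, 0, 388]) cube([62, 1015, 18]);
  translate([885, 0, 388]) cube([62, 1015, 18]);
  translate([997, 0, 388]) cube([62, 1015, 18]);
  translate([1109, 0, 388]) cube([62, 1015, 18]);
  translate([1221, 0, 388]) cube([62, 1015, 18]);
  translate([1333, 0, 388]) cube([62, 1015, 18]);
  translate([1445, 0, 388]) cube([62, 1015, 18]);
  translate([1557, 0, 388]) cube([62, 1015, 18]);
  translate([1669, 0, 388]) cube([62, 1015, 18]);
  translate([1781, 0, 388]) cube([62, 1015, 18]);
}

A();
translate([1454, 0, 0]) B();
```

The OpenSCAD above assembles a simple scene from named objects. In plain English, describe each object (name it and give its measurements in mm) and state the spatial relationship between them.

A is a long wooden bench with a 1284 mm (x) × 407 mm (y) seat, 34 mm thick, its top surface 461 mm above the floor. Four 79 mm square legs at the seat corners, flush with the edges, run from z = 0 to the seat underside.

B is a bed frame 1957 mm long (x) by 1015 mm wide (y). Four 51×51 mm corner posts, 439 mm tall, at the corners of the footprint. Four rails of 20 mm thickness and 138 mm height run between adjacent posts with their undersides at z = 250 mm, their outer faces flush with the outside of the frame (the two x-running rails run between the posts' inner faces; the two y-running rails run between the posts' inner faces). 16 slats, each 62 mm wide (x) and 18 mm thick, lie across the top of the two x-running rails, running the full 1015 mm width of the frame in y; the slats are evenly spaced along x between the inner faces of the end posts with equal gaps (rounded down to the nearest mm) at the −x end and between each pair — any rounding remainder accumulates at the +x end.

The bed frame is on the floor beside the bench on its +x side.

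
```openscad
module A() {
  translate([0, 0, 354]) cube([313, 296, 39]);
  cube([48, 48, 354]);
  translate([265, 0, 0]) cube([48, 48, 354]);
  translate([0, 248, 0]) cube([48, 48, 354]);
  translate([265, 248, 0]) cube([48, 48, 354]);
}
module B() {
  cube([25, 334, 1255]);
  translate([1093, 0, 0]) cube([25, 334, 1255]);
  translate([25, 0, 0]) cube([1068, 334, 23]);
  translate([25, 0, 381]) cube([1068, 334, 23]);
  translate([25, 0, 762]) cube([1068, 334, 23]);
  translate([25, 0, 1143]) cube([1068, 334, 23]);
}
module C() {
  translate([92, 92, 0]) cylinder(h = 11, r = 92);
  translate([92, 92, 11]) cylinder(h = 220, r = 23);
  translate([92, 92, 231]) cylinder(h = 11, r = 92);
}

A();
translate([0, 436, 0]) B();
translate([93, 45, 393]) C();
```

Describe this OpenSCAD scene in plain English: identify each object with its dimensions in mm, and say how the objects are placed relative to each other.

A is a four-legged stool. The seat is a 313×296×39 mm slab whose top surface is at z = 393 mm; four square legs, each 48×48 mm in cross-section, run from the floor (z = 0) to the underside of the seat, each flush with a corner of the seat.

B is a bookshelf 1118 mm wide overall, 334 mm deep and 1255 mm tall. The two sides are 25 mm thick vertical panels. 4 horizontal shelves of 23 mm thickness span between the inner faces of the sides; the lowest shelf sits on the floor and shelves are stacked with a clear vertical gap of 358 mm between each pair.

C is a spool: two coaxial disc flanges of radius 92 mm and thickness 11 mm, joined by a core cylinder of radius 23 mm and height 220 mm. The lower flange rests on z = 0 and the three cylinders share a vertical axis.

The bookshelf is on the floor beside the stool on its +y side. The spool is on top of the stool.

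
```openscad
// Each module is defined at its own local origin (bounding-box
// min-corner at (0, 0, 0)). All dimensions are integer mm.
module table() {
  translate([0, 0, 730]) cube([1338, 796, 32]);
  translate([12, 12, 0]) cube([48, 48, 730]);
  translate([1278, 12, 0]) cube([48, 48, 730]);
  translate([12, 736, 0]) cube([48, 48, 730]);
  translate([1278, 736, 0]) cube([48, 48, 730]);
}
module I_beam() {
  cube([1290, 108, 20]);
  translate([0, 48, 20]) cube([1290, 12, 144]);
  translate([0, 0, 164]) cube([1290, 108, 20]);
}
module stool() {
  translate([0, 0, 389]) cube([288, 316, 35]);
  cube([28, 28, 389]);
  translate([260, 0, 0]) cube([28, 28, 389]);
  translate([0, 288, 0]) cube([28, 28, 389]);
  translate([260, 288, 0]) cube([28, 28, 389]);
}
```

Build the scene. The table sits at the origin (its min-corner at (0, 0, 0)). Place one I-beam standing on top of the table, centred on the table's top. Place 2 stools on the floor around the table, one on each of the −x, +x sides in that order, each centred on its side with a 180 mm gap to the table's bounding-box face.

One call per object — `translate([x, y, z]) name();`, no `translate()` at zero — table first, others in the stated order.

table();
translate([24, 344, 762]) I_beam();
translate([-468, 240, 0]) stool();
translate([1518, 240, 0]) stool();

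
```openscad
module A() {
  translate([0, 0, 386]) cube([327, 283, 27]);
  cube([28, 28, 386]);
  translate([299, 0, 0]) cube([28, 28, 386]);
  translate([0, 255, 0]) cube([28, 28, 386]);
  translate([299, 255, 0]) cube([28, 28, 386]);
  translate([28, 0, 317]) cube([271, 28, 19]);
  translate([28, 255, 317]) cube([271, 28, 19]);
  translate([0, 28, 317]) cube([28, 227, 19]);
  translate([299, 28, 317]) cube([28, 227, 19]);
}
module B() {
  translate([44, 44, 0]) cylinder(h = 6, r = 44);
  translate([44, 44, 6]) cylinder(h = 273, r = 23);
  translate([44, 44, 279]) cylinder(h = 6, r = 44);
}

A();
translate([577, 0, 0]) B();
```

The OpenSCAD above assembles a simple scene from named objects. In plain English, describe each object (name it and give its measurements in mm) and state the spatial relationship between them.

A is a simple wooden stool: a rectangular seat 327 mm (x) by 283 mm (y), 27 mm thick, top face at z = 413 mm, on four square legs, each 28×28 mm in cross-section. The legs rest on z = 0, each flush with a corner of the seat. Four stretchers, 28 mm wide and 19 mm tall, connect adjacent legs with their undersides at z = 317 mm, each running between the inner faces of the legs it joins and aligned with the legs' outer faces on the other axis.

B is a spool: two coaxial disc flanges of radius 44 mm and thickness 6 mm, joined by a core cylinder of radius 23 mm and height 273 mm. The lower flange rests on z = 0 and the three cylinders share a vertical axis.

The spool is on the floor beside the stool on its +x side.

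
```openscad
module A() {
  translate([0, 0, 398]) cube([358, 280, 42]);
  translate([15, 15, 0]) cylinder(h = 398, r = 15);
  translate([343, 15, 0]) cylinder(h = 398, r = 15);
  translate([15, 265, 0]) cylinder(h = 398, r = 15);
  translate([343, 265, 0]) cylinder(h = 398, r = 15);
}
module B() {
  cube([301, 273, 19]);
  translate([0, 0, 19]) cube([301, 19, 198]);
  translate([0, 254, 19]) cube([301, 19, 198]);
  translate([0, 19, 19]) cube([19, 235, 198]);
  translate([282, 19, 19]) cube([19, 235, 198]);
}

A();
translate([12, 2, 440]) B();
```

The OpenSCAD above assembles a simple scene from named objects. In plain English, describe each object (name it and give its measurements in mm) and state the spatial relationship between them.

A is a four-legged stool. The seat is 358×280 mm, 42 mm thick, top at z = 440 mm. It stands on four round legs, each 30 mm in diameter, from z = 0 to the seat underside, each leg's axis is inset half a diameter from the nearest pair of seat edges (so the leg's bounding box is flush with the corner).

B is an open storage box with external size 301×273×217 mm and wall thickness 19 mm (the base is also 19 mm thick). The base covers the whole footprint; the four walls stand on the base, with the y-facing walls full-width and the x-facing walls fitting between their inner faces.

The open box is on top of the stool.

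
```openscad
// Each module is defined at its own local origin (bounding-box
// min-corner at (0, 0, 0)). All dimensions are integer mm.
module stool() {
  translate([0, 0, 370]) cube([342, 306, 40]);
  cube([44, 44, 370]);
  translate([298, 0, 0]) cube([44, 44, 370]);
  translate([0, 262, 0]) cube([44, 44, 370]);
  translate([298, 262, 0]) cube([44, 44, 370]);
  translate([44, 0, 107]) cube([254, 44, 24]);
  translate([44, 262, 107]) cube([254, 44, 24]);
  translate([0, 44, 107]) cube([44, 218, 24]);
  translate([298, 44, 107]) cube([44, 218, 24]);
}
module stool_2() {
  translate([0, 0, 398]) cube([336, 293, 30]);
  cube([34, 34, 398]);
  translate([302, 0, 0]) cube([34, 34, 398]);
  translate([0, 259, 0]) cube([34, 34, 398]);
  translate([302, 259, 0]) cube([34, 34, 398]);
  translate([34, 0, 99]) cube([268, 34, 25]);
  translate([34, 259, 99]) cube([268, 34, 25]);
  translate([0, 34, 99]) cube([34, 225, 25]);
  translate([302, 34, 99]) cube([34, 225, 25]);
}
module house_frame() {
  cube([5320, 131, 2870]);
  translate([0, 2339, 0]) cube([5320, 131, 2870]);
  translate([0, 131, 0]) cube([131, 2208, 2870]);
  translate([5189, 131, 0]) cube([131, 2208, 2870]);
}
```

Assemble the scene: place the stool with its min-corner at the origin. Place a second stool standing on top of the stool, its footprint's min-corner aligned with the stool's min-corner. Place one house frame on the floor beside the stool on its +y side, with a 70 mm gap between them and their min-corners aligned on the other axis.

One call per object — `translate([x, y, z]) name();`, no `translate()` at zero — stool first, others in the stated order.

stool();
translate([0, 0, 410]) stool_2();
translate([0, 376, 0]) house_frame();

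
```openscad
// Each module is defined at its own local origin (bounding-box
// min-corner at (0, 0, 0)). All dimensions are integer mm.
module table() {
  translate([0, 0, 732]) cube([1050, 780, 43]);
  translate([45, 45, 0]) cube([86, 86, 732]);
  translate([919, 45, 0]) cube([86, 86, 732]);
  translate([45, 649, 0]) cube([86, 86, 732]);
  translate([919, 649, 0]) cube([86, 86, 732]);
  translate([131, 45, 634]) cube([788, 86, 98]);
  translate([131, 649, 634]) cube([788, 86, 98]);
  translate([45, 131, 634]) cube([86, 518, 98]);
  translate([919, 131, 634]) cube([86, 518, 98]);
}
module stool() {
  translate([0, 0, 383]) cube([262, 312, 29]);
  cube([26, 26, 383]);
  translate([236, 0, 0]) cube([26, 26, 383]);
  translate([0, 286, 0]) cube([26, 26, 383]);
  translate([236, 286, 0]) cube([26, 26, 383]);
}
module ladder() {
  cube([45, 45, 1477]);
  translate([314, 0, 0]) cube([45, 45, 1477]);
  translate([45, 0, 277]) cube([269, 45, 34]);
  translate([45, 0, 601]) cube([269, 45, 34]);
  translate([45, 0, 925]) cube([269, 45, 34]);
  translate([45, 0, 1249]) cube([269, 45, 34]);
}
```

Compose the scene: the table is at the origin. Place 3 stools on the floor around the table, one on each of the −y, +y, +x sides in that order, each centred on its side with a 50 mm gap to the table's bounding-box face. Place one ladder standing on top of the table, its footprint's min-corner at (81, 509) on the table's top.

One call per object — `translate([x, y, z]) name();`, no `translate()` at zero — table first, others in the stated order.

table();
translate([394, -362, 0]) stool();
translate([394, 830, 0]) stool();
translate([1100, 234, 0]) stool();
translate([81, 509, 775]) ladder();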